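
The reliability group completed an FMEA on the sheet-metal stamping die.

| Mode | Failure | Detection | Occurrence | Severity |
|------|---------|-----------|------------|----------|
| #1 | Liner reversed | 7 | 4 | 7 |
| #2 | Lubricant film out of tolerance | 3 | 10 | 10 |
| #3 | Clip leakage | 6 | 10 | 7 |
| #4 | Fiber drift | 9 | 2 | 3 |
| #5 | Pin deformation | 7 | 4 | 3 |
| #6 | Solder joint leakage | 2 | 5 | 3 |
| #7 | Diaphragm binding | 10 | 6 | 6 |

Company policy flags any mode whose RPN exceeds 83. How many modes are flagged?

5

RPN = Severity × Occurrence × Detection:
  #1: 7 × 4 × 7 = 196
  #2: 10 × 10 × 3 = 300
  #3: 7 × 10 × 6 = 420
  #4: 3 × 2 × 9 = 54
  #5: 3 × 4 × 7 = 84
  #6: 3 × 5 × 2 = 30
  #7: 6 × 6 × 10 = 360
Modes with RPN > 83: #1 (196), #2 (300), #3 (420), #5 (84), #7 (360) → 5.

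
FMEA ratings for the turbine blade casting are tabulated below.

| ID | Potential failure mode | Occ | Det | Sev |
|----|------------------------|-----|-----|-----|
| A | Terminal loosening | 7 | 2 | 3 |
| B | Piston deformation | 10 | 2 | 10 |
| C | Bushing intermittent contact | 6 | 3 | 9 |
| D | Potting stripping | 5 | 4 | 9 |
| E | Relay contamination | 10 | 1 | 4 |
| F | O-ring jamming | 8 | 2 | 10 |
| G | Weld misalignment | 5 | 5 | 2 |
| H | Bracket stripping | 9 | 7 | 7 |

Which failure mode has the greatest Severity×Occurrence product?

Criticality = Severity × Occurrence:
  A: 3 × 7 = 21
  B: 10 × 10 = 100
  C: 9 × 6 = 54
  D: 9 × 5 = 45
  E: 4 × 10 = 40
  F: 10 × 8 = 80
  G: 2 × 5 = 10
  H: 7 × 9 = 63
Highest criticality is 100 → B.

B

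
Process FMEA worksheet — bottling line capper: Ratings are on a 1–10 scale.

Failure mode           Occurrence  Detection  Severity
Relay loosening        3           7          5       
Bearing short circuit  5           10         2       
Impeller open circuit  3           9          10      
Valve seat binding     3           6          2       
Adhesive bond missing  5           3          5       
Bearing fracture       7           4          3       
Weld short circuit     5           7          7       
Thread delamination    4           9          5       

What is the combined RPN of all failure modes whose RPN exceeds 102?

800

RPN = Severity × Occurrence × Detection:
  Relay loosening: 5 × 3 × 7 = 105
  Bearing short circuit: 2 × 5 × 10 = 100
  Impeller open circuit: 10 × 3 × 9 = 270
  Valve seat binding: 2 × 3 × 6 = 36
  Adhesive bond missing: 5 × 5 × 3 = 75
  Bearing fracture: 3 × 7 × 4 = 84
  Weld short circuit: 7 × 5 × 7 = 245
  Thread delamination: 5 × 4 × 9 = 180
RPN > 102: Relay loosening (105), Impeller open circuit (270), Weld short circuit (245), Thread delamination (180).
Sum: 105 + 270 + 245 + 180 = 800.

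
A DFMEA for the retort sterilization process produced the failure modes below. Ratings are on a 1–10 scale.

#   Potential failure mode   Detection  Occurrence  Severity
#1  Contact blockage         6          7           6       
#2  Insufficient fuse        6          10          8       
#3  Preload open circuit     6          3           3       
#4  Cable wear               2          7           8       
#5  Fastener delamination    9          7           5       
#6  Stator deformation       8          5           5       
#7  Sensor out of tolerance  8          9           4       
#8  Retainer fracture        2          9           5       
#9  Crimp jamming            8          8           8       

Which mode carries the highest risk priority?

RPN = Severity × Occurrence × Detection:
  #1: 6 × 7 × 6 = 252
  #2: 8 × 10 × 6 = 480
  #3: 3 × 3 × 6 = 54
  #4: 8 × 7 × 2 = 112
  #5: 5 × 7 × 9 = 315
  #6: 5 × 5 × 8 = 200
  #7: 4 × 9 × 8 = 288
  #8: 5 × 9 × 2 = 90
  #9: 8 × 8 × 8 = 512
Highest RPN is 512 → #9.

#9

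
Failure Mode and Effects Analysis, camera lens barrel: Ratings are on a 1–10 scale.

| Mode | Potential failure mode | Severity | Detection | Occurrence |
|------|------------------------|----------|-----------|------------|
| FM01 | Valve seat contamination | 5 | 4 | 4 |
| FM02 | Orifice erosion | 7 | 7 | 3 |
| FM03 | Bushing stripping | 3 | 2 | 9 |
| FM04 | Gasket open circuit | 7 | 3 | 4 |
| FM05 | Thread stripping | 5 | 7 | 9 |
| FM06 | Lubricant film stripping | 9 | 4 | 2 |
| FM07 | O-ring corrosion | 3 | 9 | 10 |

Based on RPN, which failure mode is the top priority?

RPN = Severity × Occurrence × Detection:
  FM01: 5 × 4 × 4 = 80
  FM02: 7 × 3 × 7 = 147
  FM03: 3 × 9 × 2 = 54
  FM04: 7 × 4 × 3 = 84
  FM05: 5 × 9 × 7 = 315
  FM06: 9 × 2 × 4 = 72
  FM07: 3 × 10 × 9 = 270
Highest RPN is 315 → FM05.

FM05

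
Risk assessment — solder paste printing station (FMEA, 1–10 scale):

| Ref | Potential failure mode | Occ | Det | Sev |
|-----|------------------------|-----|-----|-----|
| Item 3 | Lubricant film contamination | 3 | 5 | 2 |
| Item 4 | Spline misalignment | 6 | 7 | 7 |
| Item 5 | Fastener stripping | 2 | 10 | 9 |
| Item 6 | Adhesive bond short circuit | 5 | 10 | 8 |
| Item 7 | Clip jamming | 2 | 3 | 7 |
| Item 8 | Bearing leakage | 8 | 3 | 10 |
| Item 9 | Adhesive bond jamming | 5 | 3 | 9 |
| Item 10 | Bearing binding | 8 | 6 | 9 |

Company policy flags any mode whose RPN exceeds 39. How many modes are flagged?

RPN = Severity × Occurrence × Detection:
  Item 3: 2 × 3 × 5 = 30
  Item 4: 7 × 6 × 7 = 294
  Item 5: 9 × 2 × 10 = 180
  Item 6: 8 × 5 × 10 = 400
  Item 7: 7 × 2 × 3 = 42
  Item 8: 10 × 8 × 3 = 240
  Item 9: 9 × 5 × 3 = 135
  Item 10: 9 × 8 × 6 = 432
Modes with RPN > 39: Item 4 (294), Item 5 (180), Item 6 (400), Item 7 (42), Item 8 (240), Item 9 (135), Item 10 (432) → 7.

7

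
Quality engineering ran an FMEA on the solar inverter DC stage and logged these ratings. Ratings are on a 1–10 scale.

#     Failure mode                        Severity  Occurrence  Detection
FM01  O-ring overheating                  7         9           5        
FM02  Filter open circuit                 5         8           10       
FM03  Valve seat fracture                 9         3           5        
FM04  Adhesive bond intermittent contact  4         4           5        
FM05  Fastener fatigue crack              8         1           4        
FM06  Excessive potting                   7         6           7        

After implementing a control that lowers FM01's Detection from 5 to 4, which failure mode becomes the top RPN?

FM02

RPN = Severity × Occurrence × Detection:
  FM01: 7 × 9 × 5 = 315
  FM02: 5 × 8 × 10 = 400
  FM03: 9 × 3 × 5 = 135
  FM04: 4 × 4 × 5 = 80
  FM05: 8 × 1 × 4 = 32
  FM06: 7 × 6 × 7 = 294
After action: FM01 → 7 × 9 × 4 = 252.
Revised RPNs: FM02=400, FM06=294, FM01=252, FM03=135, FM04=80, FM05=32.
Highest is now FM02 (400).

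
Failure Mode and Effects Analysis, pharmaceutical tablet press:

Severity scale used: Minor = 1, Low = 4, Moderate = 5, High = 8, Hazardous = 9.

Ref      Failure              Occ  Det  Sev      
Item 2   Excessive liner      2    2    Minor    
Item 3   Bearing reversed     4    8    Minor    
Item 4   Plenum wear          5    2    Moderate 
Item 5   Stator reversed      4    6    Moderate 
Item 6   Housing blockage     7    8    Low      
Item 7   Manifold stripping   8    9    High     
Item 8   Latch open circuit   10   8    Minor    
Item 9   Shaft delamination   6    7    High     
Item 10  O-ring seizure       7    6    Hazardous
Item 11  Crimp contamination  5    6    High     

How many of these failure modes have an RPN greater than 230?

RPN = Severity × Occurrence × Detection:
  Item 2: 1 × 2 × 2 = 4
  Item 3: 1 × 4 × 8 = 32
  Item 4: 5 × 5 × 2 = 50
  Item 5: 5 × 4 × 6 = 120
  Item 6: 4 × 7 × 8 = 224
  Item 7: 8 × 8 × 9 = 576
  Item 8: 1 × 10 × 8 = 80
  Item 9: 8 × 6 × 7 = 336
  Item 10: 9 × 7 × 6 = 378
  Item 11: 8 × 5 × 6 = 240
Modes with RPN > 230: Item 7 (576), Item 9 (336), Item 10 (378), Item 11 (240) → 4.

4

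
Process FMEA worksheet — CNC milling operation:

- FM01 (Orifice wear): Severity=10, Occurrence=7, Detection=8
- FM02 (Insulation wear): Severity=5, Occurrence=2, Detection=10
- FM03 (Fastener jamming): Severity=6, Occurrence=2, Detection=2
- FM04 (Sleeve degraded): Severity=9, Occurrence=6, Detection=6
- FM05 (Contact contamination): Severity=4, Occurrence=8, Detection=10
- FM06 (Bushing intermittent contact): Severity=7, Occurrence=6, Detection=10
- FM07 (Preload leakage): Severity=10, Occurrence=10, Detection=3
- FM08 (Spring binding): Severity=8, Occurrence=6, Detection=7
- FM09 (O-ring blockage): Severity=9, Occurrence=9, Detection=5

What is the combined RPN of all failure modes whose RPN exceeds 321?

2045

RPN = Severity × Occurrence × Detection:
  FM01: 10 × 7 × 8 = 560
  FM02: 5 × 2 × 10 = 100
  FM03: 6 × 2 × 2 = 24
  FM04: 9 × 6 × 6 = 324
  FM05: 4 × 8 × 10 = 320
  FM06: 7 × 6 × 10 = 420
  FM07: 10 × 10 × 3 = 300
  FM08: 8 × 6 × 7 = 336
  FM09: 9 × 9 × 5 = 405
RPN > 321: FM01 (560), FM04 (324), FM06 (420), FM08 (336), FM09 (405).
Sum: 560 + 324 + 420 + 336 + 405 = 2045.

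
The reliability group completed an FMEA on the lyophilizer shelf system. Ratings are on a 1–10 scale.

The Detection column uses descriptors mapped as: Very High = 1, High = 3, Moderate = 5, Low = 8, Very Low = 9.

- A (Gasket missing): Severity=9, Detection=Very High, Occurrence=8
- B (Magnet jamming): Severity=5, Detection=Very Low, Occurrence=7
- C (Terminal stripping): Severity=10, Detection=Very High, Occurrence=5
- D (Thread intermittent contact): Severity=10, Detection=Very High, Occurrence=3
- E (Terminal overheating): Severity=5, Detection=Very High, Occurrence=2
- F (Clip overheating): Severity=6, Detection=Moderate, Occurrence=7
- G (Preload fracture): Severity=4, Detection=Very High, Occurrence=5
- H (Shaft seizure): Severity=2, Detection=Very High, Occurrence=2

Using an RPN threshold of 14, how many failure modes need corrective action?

6

RPN = Severity × Occurrence × Detection:
  A: 9 × 8 × 1 = 72
  B: 5 × 7 × 9 = 315
  C: 10 × 5 × 1 = 50
  D: 10 × 3 × 1 = 30
  E: 5 × 2 × 1 = 10
  F: 6 × 7 × 5 = 210
  G: 4 × 5 × 1 = 20
  H: 2 × 2 × 1 = 4
Modes with RPN ≥ 14: A (72), B (315), C (50), D (30), F (210), G (20) → 6.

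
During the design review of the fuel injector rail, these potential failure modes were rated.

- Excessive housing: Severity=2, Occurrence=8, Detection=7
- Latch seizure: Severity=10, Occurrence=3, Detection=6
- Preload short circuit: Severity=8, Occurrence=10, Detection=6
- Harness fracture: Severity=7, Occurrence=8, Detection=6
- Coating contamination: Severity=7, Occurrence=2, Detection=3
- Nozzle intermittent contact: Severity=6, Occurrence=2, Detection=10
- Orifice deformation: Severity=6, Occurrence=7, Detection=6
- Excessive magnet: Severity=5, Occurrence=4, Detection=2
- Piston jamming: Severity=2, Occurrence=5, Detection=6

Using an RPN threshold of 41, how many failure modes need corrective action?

RPN = Severity × Occurrence × Detection:
  Excessive housing: 2 × 8 × 7 = 112
  Latch seizure: 10 × 3 × 6 = 180
  Preload short circuit: 8 × 10 × 6 = 480
  Harness fracture: 7 × 8 × 6 = 336
  Coating contamination: 7 × 2 × 3 = 42
  Nozzle intermittent contact: 6 × 2 × 10 = 120
  Orifice deformation: 6 × 7 × 6 = 252
  Excessive magnet: 5 × 4 × 2 = 40
  Piston jamming: 2 × 5 × 6 = 60
Modes with RPN ≥ 41: Excessive housing (112), Latch seizure (180), Preload short circuit (480), Harness fracture (336), Coating contamination (42), Nozzle intermittent contact (120), Orifice deformation (252), Piston jamming (60) → 8.

8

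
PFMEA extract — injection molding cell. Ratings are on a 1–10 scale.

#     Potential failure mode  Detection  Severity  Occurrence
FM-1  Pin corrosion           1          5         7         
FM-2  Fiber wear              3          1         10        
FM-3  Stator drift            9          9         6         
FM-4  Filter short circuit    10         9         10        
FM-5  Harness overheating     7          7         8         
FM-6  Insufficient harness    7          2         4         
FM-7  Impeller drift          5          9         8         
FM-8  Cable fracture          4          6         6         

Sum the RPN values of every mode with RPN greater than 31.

RPN = Severity × Occurrence × Detection:
  FM-1: 5 × 7 × 1 = 35
  FM-2: 1 × 10 × 3 = 30
  FM-3: 9 × 6 × 9 = 486
  FM-4: 9 × 10 × 10 = 900
  FM-5: 7 × 8 × 7 = 392
  FM-6: 2 × 4 × 7 = 56
  FM-7: 9 × 8 × 5 = 360
  FM-8: 6 × 6 × 4 = 144
RPN > 31: FM-1 (35), FM-3 (486), FM-4 (900), FM-5 (392), FM-6 (56), FM-7 (360), FM-8 (144).
Sum: 35 + 486 + 900 + 392 + 56 + 360 + 144 = 2373.

2373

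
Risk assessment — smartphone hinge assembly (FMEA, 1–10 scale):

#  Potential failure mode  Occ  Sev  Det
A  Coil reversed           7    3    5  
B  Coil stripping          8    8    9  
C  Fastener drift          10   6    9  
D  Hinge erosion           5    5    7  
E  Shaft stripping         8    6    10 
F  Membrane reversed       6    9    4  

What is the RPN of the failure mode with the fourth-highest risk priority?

RPN = Severity × Occurrence × Detection:
  A: 3 × 7 × 5 = 105
  B: 8 × 8 × 9 = 576
  C: 6 × 10 × 9 = 540
  D: 5 × 5 × 7 = 175
  E: 6 × 8 × 10 = 480
  F: 9 × 6 × 4 = 216
Sorted descending: 576, 540, 480, 216, 175, 105.
The fourth-highest RPN is 216 (F).

216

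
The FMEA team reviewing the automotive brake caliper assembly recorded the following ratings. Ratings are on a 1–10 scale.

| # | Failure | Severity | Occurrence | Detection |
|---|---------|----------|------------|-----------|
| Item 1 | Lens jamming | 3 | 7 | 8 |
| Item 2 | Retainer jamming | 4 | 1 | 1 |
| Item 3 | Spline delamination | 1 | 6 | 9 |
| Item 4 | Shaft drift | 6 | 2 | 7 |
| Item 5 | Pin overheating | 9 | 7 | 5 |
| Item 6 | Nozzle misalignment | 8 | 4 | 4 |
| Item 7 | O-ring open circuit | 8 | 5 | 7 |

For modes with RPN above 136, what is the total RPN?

763

RPN = Severity × Occurrence × Detection:
  Item 1: 3 × 7 × 8 = 168
  Item 2: 4 × 1 × 1 = 4
  Item 3: 1 × 6 × 9 = 54
  Item 4: 6 × 2 × 7 = 84
  Item 5: 9 × 7 × 5 = 315
  Item 6: 8 × 4 × 4 = 128
  Item 7: 8 × 5 × 7 = 280
RPN > 136: Item 1 (168), Item 5 (315), Item 7 (280).
Sum: 168 + 315 + 280 = 763.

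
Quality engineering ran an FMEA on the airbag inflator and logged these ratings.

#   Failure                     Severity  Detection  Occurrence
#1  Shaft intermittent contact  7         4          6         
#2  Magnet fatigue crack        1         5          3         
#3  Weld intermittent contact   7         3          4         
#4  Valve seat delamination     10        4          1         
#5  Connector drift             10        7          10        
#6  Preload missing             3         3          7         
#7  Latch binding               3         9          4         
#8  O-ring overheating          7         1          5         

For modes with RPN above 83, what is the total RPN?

1060

RPN = Severity × Occurrence × Detection:
  #1: 7 × 6 × 4 = 168
  #2: 1 × 3 × 5 = 15
  #3: 7 × 4 × 3 = 84
  #4: 10 × 1 × 4 = 40
  #5: 10 × 10 × 7 = 700
  #6: 3 × 7 × 3 = 63
  #7: 3 × 4 × 9 = 108
  #8: 7 × 5 × 1 = 35
RPN > 83: #1 (168), #3 (84), #5 (700), #7 (108).
Sum: 168 + 84 + 700 + 108 = 1060.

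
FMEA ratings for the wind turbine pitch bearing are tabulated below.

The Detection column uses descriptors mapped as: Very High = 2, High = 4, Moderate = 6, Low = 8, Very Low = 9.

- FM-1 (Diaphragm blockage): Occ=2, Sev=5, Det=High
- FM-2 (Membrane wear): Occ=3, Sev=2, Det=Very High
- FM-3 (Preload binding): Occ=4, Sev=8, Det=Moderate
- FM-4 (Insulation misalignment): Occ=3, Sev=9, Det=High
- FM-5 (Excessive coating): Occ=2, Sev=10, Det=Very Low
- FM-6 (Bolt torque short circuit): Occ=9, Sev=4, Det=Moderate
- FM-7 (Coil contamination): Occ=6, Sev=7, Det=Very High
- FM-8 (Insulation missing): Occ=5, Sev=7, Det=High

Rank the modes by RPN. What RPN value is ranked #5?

RPN = Severity × Occurrence × Detection:
  FM-1: 5 × 2 × 4 = 40
  FM-2: 2 × 3 × 2 = 12
  FM-3: 8 × 4 × 6 = 192
  FM-4: 9 × 3 × 4 = 108
  FM-5: 10 × 2 × 9 = 180
  FM-6: 4 × 9 × 6 = 216
  FM-7: 7 × 6 × 2 = 84
  FM-8: 7 × 5 × 4 = 140
Sorted descending: 216, 192, 180, 140, 108, 84, 40, 12.
The fifth-highest RPN is 108 (FM-4).

108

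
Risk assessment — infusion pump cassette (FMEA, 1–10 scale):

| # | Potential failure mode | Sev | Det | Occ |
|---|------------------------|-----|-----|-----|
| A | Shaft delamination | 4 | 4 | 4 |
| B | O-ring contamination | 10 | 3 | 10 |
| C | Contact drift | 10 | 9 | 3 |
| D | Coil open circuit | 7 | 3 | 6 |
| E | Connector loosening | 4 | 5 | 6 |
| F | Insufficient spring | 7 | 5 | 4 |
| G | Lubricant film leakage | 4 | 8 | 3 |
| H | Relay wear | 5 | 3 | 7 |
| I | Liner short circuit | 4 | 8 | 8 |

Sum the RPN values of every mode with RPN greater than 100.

RPN = Severity × Occurrence × Detection:
  A: 4 × 4 × 4 = 64
  B: 10 × 10 × 3 = 300
  C: 10 × 3 × 9 = 270
  D: 7 × 6 × 3 = 126
  E: 4 × 6 × 5 = 120
  F: 7 × 4 × 5 = 140
  G: 4 × 3 × 8 = 96
  H: 5 × 7 × 3 = 105
  I: 4 × 8 × 8 = 256
RPN > 100: B (300), C (270), D (126), E (120), F (140), H (105), I (256).
Sum: 300 + 270 + 126 + 120 + 140 + 105 + 256 = 1317.

1317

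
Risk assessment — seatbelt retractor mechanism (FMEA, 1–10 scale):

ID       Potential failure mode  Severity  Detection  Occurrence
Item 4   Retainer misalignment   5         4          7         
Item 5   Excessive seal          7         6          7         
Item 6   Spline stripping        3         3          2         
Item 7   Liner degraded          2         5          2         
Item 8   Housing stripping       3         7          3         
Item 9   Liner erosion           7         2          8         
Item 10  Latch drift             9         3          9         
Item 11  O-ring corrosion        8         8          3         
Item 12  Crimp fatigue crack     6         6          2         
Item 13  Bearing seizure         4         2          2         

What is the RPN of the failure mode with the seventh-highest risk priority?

RPN = Severity × Occurrence × Detection:
  Item 4: 5 × 7 × 4 = 140
  Item 5: 7 × 7 × 6 = 294
  Item 6: 3 × 2 × 3 = 18
  Item 7: 2 × 2 × 5 = 20
  Item 8: 3 × 3 × 7 = 63
  Item 9: 7 × 8 × 2 = 112
  Item 10: 9 × 9 × 3 = 243
  Item 11: 8 × 3 × 8 = 192
  Item 12: 6 × 2 × 6 = 72
  Item 13: 4 × 2 × 2 = 16
Sorted descending: 294, 243, 192, 140, 112, 72, 63, 20, 18, 16.
The seventh-highest RPN is 63 (Item 8).

63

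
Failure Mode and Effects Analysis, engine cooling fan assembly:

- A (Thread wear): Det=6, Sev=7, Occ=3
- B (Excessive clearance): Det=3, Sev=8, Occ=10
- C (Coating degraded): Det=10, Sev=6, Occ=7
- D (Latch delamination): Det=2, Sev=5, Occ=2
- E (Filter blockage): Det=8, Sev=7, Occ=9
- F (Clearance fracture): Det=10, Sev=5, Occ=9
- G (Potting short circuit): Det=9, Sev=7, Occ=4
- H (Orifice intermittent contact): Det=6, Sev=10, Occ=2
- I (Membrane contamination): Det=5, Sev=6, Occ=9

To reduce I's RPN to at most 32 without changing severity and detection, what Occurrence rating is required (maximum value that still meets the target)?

I: S=6, O=9, D=5 → current RPN = 270.
Fixed product = 30. Need 30 × O ≤ 32, so O ≤ 32/30 = 1.07.
Maximum integer Occurrence rating = 1 (gives RPN 30; O=2 would give 60 > 32).

1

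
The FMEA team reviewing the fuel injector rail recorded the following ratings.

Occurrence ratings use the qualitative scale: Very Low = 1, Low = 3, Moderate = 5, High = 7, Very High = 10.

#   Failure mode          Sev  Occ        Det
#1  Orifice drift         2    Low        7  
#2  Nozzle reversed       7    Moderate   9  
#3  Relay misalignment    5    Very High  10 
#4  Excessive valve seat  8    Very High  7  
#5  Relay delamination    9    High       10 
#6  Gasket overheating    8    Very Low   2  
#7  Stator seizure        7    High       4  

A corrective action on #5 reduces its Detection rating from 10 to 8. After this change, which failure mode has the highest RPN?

#4

RPN = Severity × Occurrence × Detection:
  #1: 2 × 3 × 7 = 42
  #2: 7 × 5 × 9 = 315
  #3: 5 × 10 × 10 = 500
  #4: 8 × 10 × 7 = 560
  #5: 9 × 7 × 10 = 630
  #6: 8 × 1 × 2 = 16
  #7: 7 × 7 × 4 = 196
After action: #5 → 9 × 7 × 8 = 504.
Revised RPNs: #4=560, #5=504, #3=500, #2=315, #7=196, #1=42, #6=16.
Highest is now #4 (560).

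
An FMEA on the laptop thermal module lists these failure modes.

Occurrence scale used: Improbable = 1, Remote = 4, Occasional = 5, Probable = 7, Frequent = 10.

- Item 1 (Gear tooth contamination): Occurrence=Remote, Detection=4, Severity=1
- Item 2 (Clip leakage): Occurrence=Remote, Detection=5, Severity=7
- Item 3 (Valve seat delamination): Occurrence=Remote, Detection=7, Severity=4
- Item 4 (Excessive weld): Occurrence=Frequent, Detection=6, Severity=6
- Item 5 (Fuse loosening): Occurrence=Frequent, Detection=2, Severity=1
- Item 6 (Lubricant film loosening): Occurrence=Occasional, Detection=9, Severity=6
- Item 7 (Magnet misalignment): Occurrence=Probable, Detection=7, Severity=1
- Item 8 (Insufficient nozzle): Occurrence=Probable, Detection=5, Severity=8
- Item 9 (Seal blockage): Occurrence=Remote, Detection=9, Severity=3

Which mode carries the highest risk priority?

RPN = Severity × Occurrence × Detection:
  Item 1: 1 × 4 × 4 = 16
  Item 2: 7 × 4 × 5 = 140
  Item 3: 4 × 4 × 7 = 112
  Item 4: 6 × 10 × 6 = 360
  Item 5: 1 × 10 × 2 = 20
  Item 6: 6 × 5 × 9 = 270
  Item 7: 1 × 7 × 7 = 49
  Item 8: 8 × 7 × 5 = 280
  Item 9: 3 × 4 × 9 = 108
Highest RPN is 360 → Item 4.

Item 4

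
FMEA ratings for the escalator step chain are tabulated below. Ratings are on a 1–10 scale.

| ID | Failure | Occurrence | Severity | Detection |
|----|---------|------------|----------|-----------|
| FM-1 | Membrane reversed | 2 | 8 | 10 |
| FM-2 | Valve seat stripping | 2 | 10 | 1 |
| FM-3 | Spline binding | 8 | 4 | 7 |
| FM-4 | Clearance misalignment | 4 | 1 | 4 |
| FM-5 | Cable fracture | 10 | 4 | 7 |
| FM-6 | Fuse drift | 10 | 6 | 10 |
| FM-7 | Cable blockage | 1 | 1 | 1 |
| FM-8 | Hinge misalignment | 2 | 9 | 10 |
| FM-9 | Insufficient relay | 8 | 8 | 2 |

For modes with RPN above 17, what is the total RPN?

1592

RPN = Severity × Occurrence × Detection:
  FM-1: 8 × 2 × 10 = 160
  FM-2: 10 × 2 × 1 = 20
  FM-3: 4 × 8 × 7 = 224
  FM-4: 1 × 4 × 4 = 16
  FM-5: 4 × 10 × 7 = 280
  FM-6: 6 × 10 × 10 = 600
  FM-7: 1 × 1 × 1 = 1
  FM-8: 9 × 2 × 10 = 180
  FM-9: 8 × 8 × 2 = 128
RPN > 17: FM-1 (160), FM-2 (20), FM-3 (224), FM-5 (280), FM-6 (600), FM-8 (180), FM-9 (128).
Sum: 160 + 20 + 224 + 280 + 600 + 180 + 128 = 1592.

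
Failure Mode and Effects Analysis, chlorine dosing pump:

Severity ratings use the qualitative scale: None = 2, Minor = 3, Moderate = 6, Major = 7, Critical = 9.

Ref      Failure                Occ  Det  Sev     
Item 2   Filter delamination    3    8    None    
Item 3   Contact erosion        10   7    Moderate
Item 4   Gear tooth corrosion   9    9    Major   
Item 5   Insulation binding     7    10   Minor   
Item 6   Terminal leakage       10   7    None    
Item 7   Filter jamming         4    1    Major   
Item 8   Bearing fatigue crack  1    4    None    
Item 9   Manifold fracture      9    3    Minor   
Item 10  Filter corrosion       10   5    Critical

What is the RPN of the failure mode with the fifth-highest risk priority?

140

RPN = Severity × Occurrence × Detection:
  Item 2: 2 × 3 × 8 = 48
  Item 3: 6 × 10 × 7 = 420
  Item 4: 7 × 9 × 9 = 567
  Item 5: 3 × 7 × 10 = 210
  Item 6: 2 × 10 × 7 = 140
  Item 7: 7 × 4 × 1 = 28
  Item 8: 2 × 1 × 4 = 8
  Item 9: 3 × 9 × 3 = 81
  Item 10: 9 × 10 × 5 = 450
Sorted descending: 567, 450, 420, 210, 140, 81, 48, 28, 8.
The fifth-highest RPN is 140 (Item 6).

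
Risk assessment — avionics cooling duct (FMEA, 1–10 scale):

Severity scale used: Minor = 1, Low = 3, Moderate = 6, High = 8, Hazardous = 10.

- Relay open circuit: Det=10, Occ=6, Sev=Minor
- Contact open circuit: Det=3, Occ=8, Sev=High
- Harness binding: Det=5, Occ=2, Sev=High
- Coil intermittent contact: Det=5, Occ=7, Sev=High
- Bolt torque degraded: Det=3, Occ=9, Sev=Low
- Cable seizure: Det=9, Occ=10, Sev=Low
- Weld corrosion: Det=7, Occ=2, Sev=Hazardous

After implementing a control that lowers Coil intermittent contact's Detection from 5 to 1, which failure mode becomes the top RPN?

Cable seizure

RPN = Severity × Occurrence × Detection:
  Relay open circuit: 1 × 6 × 10 = 60
  Contact open circuit: 8 × 8 × 3 = 192
  Harness binding: 8 × 2 × 5 = 80
  Coil intermittent contact: 8 × 7 × 5 = 280
  Bolt torque degraded: 3 × 9 × 3 = 81
  Cable seizure: 3 × 10 × 9 = 270
  Weld corrosion: 10 × 2 × 7 = 140
After action: Coil intermittent contact → 8 × 7 × 1 = 56.
Revised RPNs: Cable seizure=270, Contact open circuit=192, Weld corrosion=140, Bolt torque degraded=81, Harness binding=80, Relay open circuit=60, Coil intermittent contact=56.
Highest is now Cable seizure (270).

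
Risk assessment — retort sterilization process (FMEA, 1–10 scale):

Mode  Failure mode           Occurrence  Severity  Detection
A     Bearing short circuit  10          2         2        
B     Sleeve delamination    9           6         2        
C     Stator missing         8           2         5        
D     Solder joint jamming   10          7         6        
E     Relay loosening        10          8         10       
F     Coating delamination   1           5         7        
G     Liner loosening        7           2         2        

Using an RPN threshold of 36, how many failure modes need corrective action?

5

RPN = Severity × Occurrence × Detection:
  A: 2 × 10 × 2 = 40
  B: 6 × 9 × 2 = 108
  C: 2 × 8 × 5 = 80
  D: 7 × 10 × 6 = 420
  E: 8 × 10 × 10 = 800
  F: 5 × 1 × 7 = 35
  G: 2 × 7 × 2 = 28
Modes with RPN ≥ 36: A (40), B (108), C (80), D (420), E (800) → 5.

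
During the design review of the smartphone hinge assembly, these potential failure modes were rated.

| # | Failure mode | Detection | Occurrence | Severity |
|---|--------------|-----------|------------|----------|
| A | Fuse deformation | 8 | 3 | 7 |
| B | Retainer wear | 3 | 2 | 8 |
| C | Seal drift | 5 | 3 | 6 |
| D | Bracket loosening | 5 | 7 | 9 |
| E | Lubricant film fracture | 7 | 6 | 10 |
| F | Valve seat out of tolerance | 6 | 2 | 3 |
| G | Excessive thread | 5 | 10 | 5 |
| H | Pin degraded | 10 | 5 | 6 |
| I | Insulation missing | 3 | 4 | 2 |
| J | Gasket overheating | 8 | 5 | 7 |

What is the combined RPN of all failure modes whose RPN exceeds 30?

1907

RPN = Severity × Occurrence × Detection:
  A: 7 × 3 × 8 = 168
  B: 8 × 2 × 3 = 48
  C: 6 × 3 × 5 = 90
  D: 9 × 7 × 5 = 315
  E: 10 × 6 × 7 = 420
  F: 3 × 2 × 6 = 36
  G: 5 × 10 × 5 = 250
  H: 6 × 5 × 10 = 300
  I: 2 × 4 × 3 = 24
  J: 7 × 5 × 8 = 280
RPN > 30: A (168), B (48), C (90), D (315), E (420), F (36), G (250), H (300), J (280).
Sum: 168 + 48 + 90 + 315 + 420 + 36 + 250 + 300 + 280 = 1907.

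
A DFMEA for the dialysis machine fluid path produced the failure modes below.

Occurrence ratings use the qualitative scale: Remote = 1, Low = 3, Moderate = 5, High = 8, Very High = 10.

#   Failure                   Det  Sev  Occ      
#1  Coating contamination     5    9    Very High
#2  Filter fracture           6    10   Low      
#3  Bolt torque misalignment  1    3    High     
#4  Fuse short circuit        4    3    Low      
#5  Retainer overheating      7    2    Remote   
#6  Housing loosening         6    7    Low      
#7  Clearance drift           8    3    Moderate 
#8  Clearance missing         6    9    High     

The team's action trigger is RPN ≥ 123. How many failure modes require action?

4

RPN = Severity × Occurrence × Detection:
  #1: 9 × 10 × 5 = 450
  #2: 10 × 3 × 6 = 180
  #3: 3 × 8 × 1 = 24
  #4: 3 × 3 × 4 = 36
  #5: 2 × 1 × 7 = 14
  #6: 7 × 3 × 6 = 126
  #7: 3 × 5 × 8 = 120
  #8: 9 × 8 × 6 = 432
Modes with RPN ≥ 123: #1 (450), #2 (180), #6 (126), #8 (432) → 4.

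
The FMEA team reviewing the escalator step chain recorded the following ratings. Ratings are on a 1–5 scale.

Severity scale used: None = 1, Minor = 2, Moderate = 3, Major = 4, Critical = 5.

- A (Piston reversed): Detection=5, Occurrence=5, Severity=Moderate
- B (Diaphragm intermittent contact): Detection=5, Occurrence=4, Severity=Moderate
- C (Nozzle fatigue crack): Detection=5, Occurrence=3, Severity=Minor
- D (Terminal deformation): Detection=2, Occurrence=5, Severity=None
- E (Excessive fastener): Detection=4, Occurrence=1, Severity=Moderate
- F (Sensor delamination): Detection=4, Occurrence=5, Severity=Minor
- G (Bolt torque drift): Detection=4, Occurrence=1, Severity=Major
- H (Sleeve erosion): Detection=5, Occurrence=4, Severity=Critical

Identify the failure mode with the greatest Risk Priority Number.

RPN = Severity × Occurrence × Detection:
  A: 3 × 5 × 5 = 75
  B: 3 × 4 × 5 = 60
  C: 2 × 3 × 5 = 30
  D: 1 × 5 × 2 = 10
  E: 3 × 1 × 4 = 12
  F: 2 × 5 × 4 = 40
  G: 4 × 1 × 4 = 16
  H: 5 × 4 × 5 = 100
Highest RPN is 100 → H.

H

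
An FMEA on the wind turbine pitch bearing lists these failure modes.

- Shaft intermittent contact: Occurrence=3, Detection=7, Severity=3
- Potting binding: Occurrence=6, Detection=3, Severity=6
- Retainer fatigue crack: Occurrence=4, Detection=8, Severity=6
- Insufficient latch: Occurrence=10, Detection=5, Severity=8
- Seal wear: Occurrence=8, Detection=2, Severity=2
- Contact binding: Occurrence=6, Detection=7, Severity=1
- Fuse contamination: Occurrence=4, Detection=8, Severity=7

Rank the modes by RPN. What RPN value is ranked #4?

RPN = Severity × Occurrence × Detection:
  Shaft intermittent contact: 3 × 3 × 7 = 63
  Potting binding: 6 × 6 × 3 = 108
  Retainer fatigue crack: 6 × 4 × 8 = 192
  Insufficient latch: 8 × 10 × 5 = 400
  Seal wear: 2 × 8 × 2 = 32
  Contact binding: 1 × 6 × 7 = 42
  Fuse contamination: 7 × 4 × 8 = 224
Sorted descending: 400, 224, 192, 108, 63, 42, 32.
The fourth-highest RPN is 108 (Potting binding).

108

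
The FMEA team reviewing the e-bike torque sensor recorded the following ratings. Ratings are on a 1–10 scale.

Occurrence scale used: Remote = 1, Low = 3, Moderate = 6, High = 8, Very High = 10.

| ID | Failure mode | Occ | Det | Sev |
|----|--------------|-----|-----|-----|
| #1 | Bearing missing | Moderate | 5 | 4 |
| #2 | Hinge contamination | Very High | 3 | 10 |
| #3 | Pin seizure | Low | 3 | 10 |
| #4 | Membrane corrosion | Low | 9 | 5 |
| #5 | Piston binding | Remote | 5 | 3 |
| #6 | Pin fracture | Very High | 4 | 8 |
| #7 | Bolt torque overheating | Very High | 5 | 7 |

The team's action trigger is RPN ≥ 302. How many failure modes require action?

RPN = Severity × Occurrence × Detection:
  #1: 4 × 6 × 5 = 120
  #2: 10 × 10 × 3 = 300
  #3: 10 × 3 × 3 = 90
  #4: 5 × 3 × 9 = 135
  #5: 3 × 1 × 5 = 15
  #6: 8 × 10 × 4 = 320
  #7: 7 × 10 × 5 = 350
Modes with RPN ≥ 302: #6 (320), #7 (350) → 2.

2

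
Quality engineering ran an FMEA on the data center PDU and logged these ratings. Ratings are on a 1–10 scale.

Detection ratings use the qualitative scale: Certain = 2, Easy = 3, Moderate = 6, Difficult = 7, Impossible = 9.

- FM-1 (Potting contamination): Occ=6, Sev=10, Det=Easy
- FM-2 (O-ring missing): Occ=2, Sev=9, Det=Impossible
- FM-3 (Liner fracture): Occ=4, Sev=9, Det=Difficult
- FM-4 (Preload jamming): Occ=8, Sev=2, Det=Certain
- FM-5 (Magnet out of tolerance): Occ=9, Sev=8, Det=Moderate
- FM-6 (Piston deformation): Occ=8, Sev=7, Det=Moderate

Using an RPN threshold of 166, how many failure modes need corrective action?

RPN = Severity × Occurrence × Detection:
  FM-1: 10 × 6 × 3 = 180
  FM-2: 9 × 2 × 9 = 162
  FM-3: 9 × 4 × 7 = 252
  FM-4: 2 × 8 × 2 = 32
  FM-5: 8 × 9 × 6 = 432
  FM-6: 7 × 8 × 6 = 336
Modes with RPN ≥ 166: FM-1 (180), FM-3 (252), FM-5 (432), FM-6 (336) → 4.

4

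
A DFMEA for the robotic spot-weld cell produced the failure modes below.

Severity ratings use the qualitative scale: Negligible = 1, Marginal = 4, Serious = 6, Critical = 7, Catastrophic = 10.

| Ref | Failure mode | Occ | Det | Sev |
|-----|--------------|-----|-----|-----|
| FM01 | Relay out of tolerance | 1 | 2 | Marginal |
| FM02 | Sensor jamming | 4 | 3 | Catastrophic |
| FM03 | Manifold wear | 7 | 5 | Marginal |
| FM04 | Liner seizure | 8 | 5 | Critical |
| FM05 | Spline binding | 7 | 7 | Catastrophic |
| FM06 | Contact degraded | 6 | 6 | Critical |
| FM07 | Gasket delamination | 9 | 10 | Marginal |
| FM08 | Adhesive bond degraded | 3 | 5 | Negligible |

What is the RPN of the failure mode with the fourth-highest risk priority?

RPN = Severity × Occurrence × Detection:
  FM01: 4 × 1 × 2 = 8
  FM02: 10 × 4 × 3 = 120
  FM03: 4 × 7 × 5 = 140
  FM04: 7 × 8 × 5 = 280
  FM05: 10 × 7 × 7 = 490
  FM06: 7 × 6 × 6 = 252
  FM07: 4 × 9 × 10 = 360
  FM08: 1 × 3 × 5 = 15
Sorted descending: 490, 360, 280, 252, 140, 120, 15, 8.
The fourth-highest RPN is 252 (FM06).

252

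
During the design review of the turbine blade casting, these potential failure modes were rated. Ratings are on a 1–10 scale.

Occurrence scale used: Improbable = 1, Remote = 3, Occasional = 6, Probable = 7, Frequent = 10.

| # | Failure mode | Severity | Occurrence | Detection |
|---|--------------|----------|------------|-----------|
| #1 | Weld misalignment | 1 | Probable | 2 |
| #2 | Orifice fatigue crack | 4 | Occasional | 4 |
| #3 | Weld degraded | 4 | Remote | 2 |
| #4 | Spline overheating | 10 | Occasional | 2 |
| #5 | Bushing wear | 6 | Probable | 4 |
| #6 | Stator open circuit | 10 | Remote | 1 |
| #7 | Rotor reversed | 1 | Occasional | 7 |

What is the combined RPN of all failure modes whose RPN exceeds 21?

480

RPN = Severity × Occurrence × Detection:
  #1: 1 × 7 × 2 = 14
  #2: 4 × 6 × 4 = 96
  #3: 4 × 3 × 2 = 24
  #4: 10 × 6 × 2 = 120
  #5: 6 × 7 × 4 = 168
  #6: 10 × 3 × 1 = 30
  #7: 1 × 6 × 7 = 42
RPN > 21: #2 (96), #3 (24), #4 (120), #5 (168), #6 (30), #7 (42).
Sum: 96 + 24 + 120 + 168 + 30 + 42 = 480.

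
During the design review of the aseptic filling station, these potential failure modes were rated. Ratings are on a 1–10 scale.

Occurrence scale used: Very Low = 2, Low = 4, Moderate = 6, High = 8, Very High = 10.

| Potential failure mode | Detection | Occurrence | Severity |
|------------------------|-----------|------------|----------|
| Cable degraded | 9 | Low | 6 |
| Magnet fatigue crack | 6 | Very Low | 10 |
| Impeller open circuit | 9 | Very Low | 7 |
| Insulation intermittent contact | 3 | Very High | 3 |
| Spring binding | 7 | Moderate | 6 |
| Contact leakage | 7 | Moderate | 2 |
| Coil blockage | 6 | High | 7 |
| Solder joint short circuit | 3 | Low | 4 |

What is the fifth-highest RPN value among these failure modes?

RPN = Severity × Occurrence × Detection:
  Cable degraded: 6 × 4 × 9 = 216
  Magnet fatigue crack: 10 × 2 × 6 = 120
  Impeller open circuit: 7 × 2 × 9 = 126
  Insulation intermittent contact: 3 × 10 × 3 = 90
  Spring binding: 6 × 6 × 7 = 252
  Contact leakage: 2 × 6 × 7 = 84
  Coil blockage: 7 × 8 × 6 = 336
  Solder joint short circuit: 4 × 4 × 3 = 48
Sorted descending: 336, 252, 216, 126, 120, 90, 84, 48.
The fifth-highest RPN is 120 (Magnet fatigue crack).

120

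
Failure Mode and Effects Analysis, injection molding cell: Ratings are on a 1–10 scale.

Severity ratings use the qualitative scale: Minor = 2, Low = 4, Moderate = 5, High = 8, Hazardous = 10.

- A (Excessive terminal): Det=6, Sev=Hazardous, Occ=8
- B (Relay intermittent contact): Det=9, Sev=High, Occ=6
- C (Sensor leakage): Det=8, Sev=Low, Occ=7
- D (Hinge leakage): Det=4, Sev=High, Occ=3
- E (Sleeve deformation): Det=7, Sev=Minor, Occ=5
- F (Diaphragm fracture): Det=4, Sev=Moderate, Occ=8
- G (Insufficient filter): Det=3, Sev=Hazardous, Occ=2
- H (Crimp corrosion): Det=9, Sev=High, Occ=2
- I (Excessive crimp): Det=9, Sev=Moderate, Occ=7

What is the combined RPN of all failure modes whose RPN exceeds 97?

1755

RPN = Severity × Occurrence × Detection:
  A: 10 × 8 × 6 = 480
  B: 8 × 6 × 9 = 432
  C: 4 × 7 × 8 = 224
  D: 8 × 3 × 4 = 96
  E: 2 × 5 × 7 = 70
  F: 5 × 8 × 4 = 160
  G: 10 × 2 × 3 = 60
  H: 8 × 2 × 9 = 144
  I: 5 × 7 × 9 = 315
RPN > 97: A (480), B (432), C (224), F (160), H (144), I (315).
Sum: 480 + 432 + 224 + 160 + 144 + 315 = 1755.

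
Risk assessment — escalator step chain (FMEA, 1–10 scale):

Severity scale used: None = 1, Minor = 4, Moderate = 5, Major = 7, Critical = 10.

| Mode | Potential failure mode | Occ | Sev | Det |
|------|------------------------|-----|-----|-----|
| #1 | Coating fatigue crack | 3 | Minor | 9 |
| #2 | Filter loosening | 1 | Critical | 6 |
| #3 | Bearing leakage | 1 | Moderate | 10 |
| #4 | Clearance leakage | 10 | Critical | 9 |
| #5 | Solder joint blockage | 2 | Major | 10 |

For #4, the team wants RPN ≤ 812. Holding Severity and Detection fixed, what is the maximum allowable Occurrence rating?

9

#4: S=10, O=10, D=9 → current RPN = 900.
Fixed product = 90. Need 90 × O ≤ 812, so O ≤ 812/90 = 9.02.
Maximum integer Occurrence rating = 9 (gives RPN 810; O=10 would give 900 > 812).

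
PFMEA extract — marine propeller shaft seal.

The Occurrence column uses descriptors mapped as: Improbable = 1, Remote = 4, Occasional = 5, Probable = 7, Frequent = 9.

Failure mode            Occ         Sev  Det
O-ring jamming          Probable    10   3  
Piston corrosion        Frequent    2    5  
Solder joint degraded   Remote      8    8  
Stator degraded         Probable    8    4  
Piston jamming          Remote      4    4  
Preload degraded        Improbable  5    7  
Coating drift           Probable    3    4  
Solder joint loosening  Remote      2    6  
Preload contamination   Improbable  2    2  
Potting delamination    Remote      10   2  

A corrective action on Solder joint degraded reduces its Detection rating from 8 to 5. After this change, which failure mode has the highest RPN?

Stator degraded

RPN = Severity × Occurrence × Detection:
  O-ring jamming: 10 × 7 × 3 = 210
  Piston corrosion: 2 × 9 × 5 = 90
  Solder joint degraded: 8 × 4 × 8 = 256
  Stator degraded: 8 × 7 × 4 = 224
  Piston jamming: 4 × 4 × 4 = 64
  Preload degraded: 5 × 1 × 7 = 35
  Coating drift: 3 × 7 × 4 = 84
  Solder joint loosening: 2 × 4 × 6 = 48
  Preload contamination: 2 × 1 × 2 = 4
  Potting delamination: 10 × 4 × 2 = 80
After action: Solder joint degraded → 8 × 4 × 5 = 160.
Revised RPNs: Stator degraded=224, O-ring jamming=210, Solder joint degraded=160, Piston corrosion=90, Coating drift=84, Potting delamination=80, Piston jamming=64, Solder joint loosening=48, Preload degraded=35, Preload contamination=4.
Highest is now Stator degraded (224).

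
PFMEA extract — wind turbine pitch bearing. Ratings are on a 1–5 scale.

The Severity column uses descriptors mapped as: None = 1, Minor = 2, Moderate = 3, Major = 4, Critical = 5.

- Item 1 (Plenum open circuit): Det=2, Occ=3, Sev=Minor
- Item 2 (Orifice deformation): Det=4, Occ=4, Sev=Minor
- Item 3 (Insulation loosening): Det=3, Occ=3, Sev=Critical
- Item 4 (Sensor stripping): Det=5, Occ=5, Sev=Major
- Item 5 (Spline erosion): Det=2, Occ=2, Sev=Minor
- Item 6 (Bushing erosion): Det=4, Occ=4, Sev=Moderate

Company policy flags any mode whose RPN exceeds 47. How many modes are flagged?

RPN = Severity × Occurrence × Detection:
  Item 1: 2 × 3 × 2 = 12
  Item 2: 2 × 4 × 4 = 32
  Item 3: 5 × 3 × 3 = 45
  Item 4: 4 × 5 × 5 = 100
  Item 5: 2 × 2 × 2 = 8
  Item 6: 3 × 4 × 4 = 48
Modes with RPN > 47: Item 4 (100), Item 6 (48) → 2.

2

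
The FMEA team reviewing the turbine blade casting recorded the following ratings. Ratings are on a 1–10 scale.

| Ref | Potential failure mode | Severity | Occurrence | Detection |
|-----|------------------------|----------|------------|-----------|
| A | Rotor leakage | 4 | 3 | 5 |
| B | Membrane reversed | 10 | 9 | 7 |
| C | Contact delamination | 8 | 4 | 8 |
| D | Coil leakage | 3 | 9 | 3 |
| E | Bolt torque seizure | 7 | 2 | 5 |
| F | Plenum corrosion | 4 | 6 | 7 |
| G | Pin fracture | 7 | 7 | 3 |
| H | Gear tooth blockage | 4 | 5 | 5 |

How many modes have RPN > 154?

RPN = Severity × Occurrence × Detection:
  A: 4 × 3 × 5 = 60
  B: 10 × 9 × 7 = 630
  C: 8 × 4 × 8 = 256
  D: 3 × 9 × 3 = 81
  E: 7 × 2 × 5 = 70
  F: 4 × 6 × 7 = 168
  G: 7 × 7 × 3 = 147
  H: 4 × 5 × 5 = 100
Modes with RPN > 154: B (630), C (256), F (168) → 3.

3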